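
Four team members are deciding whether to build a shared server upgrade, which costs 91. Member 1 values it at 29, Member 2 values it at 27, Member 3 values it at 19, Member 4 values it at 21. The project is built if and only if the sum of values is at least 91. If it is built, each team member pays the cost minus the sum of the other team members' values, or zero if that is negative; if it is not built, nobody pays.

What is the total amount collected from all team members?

76

Total value 96 ≥ cost 91, so it is built.
Member 1: others sum to 67; max(0, 91 - 67) = 24.
Member 2: others sum to 69; max(0, 91 - 69) = 22.
Member 3: others sum to 77; max(0, 91 - 77) = 14.
Member 4: others sum to 75; max(0, 91 - 75) = 16.
Total collected = 24 + 22 + 14 + 16 = 76.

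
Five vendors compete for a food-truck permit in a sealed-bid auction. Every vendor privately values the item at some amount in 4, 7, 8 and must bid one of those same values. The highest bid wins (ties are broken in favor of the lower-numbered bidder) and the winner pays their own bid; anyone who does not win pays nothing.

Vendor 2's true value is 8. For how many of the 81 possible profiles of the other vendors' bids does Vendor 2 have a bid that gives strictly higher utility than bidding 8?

8

Others bid (4, 4, 4, 4): truth gives 0; bid 7 gives 1 > 0. Violating.
Others bid (4, 4, 4, 7): truth gives 0; bid 7 gives 1 > 0. Violating.
Others bid (4, 4, 7, 4): truth gives 0; bid 7 gives 1 > 0. Violating.
Others bid (4, 4, 7, 7): truth gives 0; bid 7 gives 1 > 0. Violating.
Others bid (4, 4, 4, 8): truth gives 0; no alternative beats it.
Others bid (4, 4, 7, 8): truth gives 0; no alternative beats it.
(Checking all 81 profiles: 8 have a profitable deviation, 73 do not.)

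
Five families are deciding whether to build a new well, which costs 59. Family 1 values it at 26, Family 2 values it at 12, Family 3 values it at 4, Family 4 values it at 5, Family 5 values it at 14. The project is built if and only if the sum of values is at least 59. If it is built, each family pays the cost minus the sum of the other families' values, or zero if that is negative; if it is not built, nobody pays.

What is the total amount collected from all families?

51

Total value 61 ≥ cost 59, so it is built.
Family 1: others sum to 35; max(0, 59 - 35) = 24.
Family 2: others sum to 49; max(0, 59 - 49) = 10.
Family 3: others sum to 57; max(0, 59 - 57) = 2.
Family 4: others sum to 56; max(0, 59 - 56) = 3.
Family 5: others sum to 47; max(0, 59 - 47) = 12.
Total collected = 24 + 10 + 2 + 3 + 12 = 51.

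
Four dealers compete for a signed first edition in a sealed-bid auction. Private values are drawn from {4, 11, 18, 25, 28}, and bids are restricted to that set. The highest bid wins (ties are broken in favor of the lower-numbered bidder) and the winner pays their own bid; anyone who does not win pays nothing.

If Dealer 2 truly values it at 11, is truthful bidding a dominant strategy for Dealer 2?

Yes

Check each profile of the others' bids and compare truth against every alternative bid.
Others bid (4, 4, 4): truth gives 0, best alternative gives 0.
Others bid (4, 4, 11): truth gives 0, best alternative gives 0.
Others bid (4, 4, 18): truth gives 0, best alternative gives 0.
Others bid (4, 4, 25): truth gives 0, best alternative gives 0.
Others bid (4, 4, 28): truth gives 0, best alternative gives 0.
Others bid (4, 11, 4): truth gives 0, best alternative gives 0.
(Remaining 119 profiles checked similarly; truth is weakly best in each.)
In every case the truthful bid is at least as good as any alternative, so it is a dominant strategy.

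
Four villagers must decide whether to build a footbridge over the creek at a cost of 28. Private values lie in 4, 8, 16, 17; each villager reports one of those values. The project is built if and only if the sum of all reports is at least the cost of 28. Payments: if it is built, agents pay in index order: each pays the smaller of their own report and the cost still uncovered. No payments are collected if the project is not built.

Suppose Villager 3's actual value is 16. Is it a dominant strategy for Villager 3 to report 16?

Consider the case where Villager 1 reports 4, Villager 2 reports 4 and Villager 4 reports 16.
Truthful report 16: project built, pays 16, utility 16 - 16 = 0.
Report 4 instead: project built, pays 4, utility 16 - 4 = 12.
Since 12 > 0, reporting 4 is strictly better here, so truthful reporting is not dominant.

No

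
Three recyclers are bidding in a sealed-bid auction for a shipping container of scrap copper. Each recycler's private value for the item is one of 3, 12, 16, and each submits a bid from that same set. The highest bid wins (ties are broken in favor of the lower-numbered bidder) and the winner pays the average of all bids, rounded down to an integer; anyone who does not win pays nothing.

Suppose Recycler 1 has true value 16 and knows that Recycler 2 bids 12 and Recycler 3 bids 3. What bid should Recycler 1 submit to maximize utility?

Bid 3: loses, pays 0, utility 0.
Bid 12: wins, pays 9, utility 16 - 9 = 7.
Bid 16: wins, pays 10, utility 16 - 10 = 6.
The best choice is 12 with utility 7.

12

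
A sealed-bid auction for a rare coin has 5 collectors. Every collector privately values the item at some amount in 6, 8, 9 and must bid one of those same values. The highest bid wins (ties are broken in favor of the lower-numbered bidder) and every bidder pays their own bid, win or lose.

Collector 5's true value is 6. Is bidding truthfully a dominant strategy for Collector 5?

No

Consider the case where Collector 1 bids 6, Collector 2 bids 6, Collector 3 bids 6 and Collector 4 bids 6.
Truthful bid 6: loses but pays 6, utility -6.
Bid 8 instead: wins, pays 8, utility 6 - 8 = -2.
Since -2 > -6, bidding 8 is strictly better here, so truthful bidding is not dominant.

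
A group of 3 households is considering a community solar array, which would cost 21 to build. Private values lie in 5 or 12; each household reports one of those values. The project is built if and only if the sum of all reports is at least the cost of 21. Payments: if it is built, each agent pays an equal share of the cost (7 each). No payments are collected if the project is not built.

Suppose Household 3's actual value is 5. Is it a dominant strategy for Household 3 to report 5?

Yes

Check each profile of the others' reports and compare truth against every alternative report.
Others report (5, 5): truth gives 0, best alternative gives -2.
Others report (5, 12): truth gives -2, best alternative gives -2.
Others report (12, 5): truth gives -2, best alternative gives -2.
Others report (12, 12): truth gives -2, best alternative gives -2.
In every case the truthful report is at least as good as any alternative, so it is a dominant strategy.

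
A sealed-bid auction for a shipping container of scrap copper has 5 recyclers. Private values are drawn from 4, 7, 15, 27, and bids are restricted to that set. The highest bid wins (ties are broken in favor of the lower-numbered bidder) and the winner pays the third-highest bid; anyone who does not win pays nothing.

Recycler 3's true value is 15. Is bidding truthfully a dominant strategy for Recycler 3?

Consider the case where Recycler 1 bids 4, Recycler 2 bids 4, Recycler 4 bids 4 and Recycler 5 bids 27.
Truthful bid 15: loses, pays 0, utility 0.
Bid 27 instead: wins, pays 4, utility 15 - 4 = 11.
Since 11 > 0, bidding 27 is strictly better here, so truthful bidding is not dominant.

No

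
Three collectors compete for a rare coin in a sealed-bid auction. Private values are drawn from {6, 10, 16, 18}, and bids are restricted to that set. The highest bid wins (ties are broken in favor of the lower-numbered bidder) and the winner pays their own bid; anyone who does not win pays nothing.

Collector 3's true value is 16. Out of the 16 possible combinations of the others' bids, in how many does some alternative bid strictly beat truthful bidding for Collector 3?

1

Others bid (6, 6): truth gives 0; bid 10 gives 6 > 0. Violating.
Others bid (6, 10): truth gives 0; no alternative beats it.
Others bid (6, 16): truth gives 0; no alternative beats it.
(Checking all 16 profiles: 1 has a profitable deviation, 15 do not.)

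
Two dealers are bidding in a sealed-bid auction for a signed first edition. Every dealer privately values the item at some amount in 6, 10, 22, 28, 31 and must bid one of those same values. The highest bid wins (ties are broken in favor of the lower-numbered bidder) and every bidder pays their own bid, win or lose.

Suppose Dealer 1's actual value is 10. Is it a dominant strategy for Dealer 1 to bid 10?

Consider the case where Dealer 2 bids 6.
Truthful bid 10: wins, pays 10, utility 10 - 10 = 0.
Bid 6 instead: wins, pays 6, utility 10 - 6 = 4.
Since 4 > 0, bidding 6 is strictly better here, so truthful bidding is not dominant.

No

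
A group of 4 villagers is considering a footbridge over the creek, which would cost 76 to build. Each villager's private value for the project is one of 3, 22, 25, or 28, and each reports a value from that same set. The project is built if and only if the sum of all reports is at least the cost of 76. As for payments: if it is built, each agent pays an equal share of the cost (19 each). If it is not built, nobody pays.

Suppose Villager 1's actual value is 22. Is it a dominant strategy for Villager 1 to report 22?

Consider the case where Villager 2 reports 3, Villager 3 reports 22 and Villager 4 reports 25.
Truthful report 22: project not built, utility 0.
Report 28 instead: project built, pays 19, utility 22 - 19 = 3.
Since 3 > 0, reporting 28 is strictly better here, so truthful reporting is not dominant.

No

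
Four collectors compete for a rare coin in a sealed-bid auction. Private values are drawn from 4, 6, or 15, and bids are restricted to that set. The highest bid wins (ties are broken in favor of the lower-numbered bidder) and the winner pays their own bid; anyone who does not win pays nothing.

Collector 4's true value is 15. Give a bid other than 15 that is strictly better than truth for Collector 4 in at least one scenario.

6

Suppose Collector 1 bids 4, Collector 2 bids 4 and Collector 3 bids 4.
Bid 15: wins, pays 15, utility 15 - 15 = 0.
Bid 6: wins, pays 6, utility 15 - 6 = 9.
So bidding 6 beats truth here (9 > 0).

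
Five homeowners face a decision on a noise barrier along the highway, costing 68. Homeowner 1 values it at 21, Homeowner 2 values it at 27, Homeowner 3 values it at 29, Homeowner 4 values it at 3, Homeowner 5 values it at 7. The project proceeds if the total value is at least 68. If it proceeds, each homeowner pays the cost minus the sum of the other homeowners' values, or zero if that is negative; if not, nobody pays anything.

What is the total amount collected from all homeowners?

Total value 87 ≥ cost 68, so it is built.
Homeowner 1: others sum to 66; max(0, 68 - 66) = 2.
Homeowner 2: others sum to 60; max(0, 68 - 60) = 8.
Homeowner 3: others sum to 58; max(0, 68 - 58) = 10.
Homeowner 4: others sum to 84; max(0, 68 - 84) = 0.
Homeowner 5: others sum to 80; max(0, 68 - 80) = 0.
Total collected = 2 + 8 + 10 + 0 + 0 = 20.

20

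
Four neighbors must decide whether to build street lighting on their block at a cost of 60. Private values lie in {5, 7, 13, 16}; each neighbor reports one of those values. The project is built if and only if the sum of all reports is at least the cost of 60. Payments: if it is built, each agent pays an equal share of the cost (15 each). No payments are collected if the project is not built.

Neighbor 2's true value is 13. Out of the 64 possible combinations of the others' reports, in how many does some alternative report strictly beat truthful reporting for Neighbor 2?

Others report (16, 16, 16): truth gives -2; report 5 gives 0 > -2. Violating.
Others report (5, 5, 5): truth gives 0; no alternative beats it.
Others report (5, 5, 7): truth gives 0; no alternative beats it.
(Checking all 64 profiles: 1 has a profitable deviation, 63 do not.)

1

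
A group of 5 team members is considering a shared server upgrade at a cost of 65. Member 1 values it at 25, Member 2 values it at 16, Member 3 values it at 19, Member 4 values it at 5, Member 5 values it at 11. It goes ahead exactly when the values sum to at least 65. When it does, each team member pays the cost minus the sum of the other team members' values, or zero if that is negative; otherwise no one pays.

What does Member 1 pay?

Total value 76 ≥ cost 65, so the project is built.
The other team members' values sum to 51.
Cost minus that sum is 65 - 51 = 14.

14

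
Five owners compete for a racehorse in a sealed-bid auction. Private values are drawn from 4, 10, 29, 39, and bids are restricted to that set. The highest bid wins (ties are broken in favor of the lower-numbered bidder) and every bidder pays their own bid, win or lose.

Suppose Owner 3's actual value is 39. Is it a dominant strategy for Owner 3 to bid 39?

No

Consider the case where Owner 1 bids 4, Owner 2 bids 4, Owner 4 bids 4 and Owner 5 bids 4.
Truthful bid 39: wins, pays 39, utility 39 - 39 = 0.
Bid 10 instead: wins, pays 10, utility 39 - 10 = 29.
Since 29 > 0, bidding 10 is strictly better here, so truthful bidding is not dominant.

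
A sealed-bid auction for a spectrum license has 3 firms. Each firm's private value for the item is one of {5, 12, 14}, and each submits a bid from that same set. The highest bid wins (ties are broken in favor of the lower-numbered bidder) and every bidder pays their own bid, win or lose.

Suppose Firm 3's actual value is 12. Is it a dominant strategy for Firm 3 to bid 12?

No

Consider the case where Firm 1 bids 5 and Firm 2 bids 12.
Truthful bid 12: loses but pays 12, utility -12.
Bid 5 instead: loses but pays 5, utility -5.
Since -5 > -12, bidding 5 is strictly better here, so truthful bidding is not dominant.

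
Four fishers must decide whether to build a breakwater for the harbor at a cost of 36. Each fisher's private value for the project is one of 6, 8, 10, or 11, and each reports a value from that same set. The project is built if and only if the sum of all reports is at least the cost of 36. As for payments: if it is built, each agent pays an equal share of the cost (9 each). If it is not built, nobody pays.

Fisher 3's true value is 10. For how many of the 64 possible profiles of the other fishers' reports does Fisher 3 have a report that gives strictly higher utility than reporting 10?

6

Others report (6, 8, 11): truth gives 0; report 11 gives 1 > 0. Violating.
Others report (6, 11, 8): truth gives 0; report 11 gives 1 > 0. Violating.
Others report (8, 6, 11): truth gives 0; report 11 gives 1 > 0. Violating.
Others report (8, 11, 6): truth gives 0; report 11 gives 1 > 0. Violating.
Others report (6, 6, 6): truth gives 0; no alternative beats it.
Others report (6, 6, 8): truth gives 0; no alternative beats it.
(Checking all 64 profiles: 6 have a profitable deviation, 58 do not.)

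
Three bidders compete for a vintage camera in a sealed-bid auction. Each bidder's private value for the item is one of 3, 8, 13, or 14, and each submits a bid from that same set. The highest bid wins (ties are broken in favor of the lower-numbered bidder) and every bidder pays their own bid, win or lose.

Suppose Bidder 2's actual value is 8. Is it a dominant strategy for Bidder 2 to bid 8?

Consider the case where Bidder 1 bids 3 and Bidder 3 bids 13.
Truthful bid 8: loses but pays 8, utility -8.
Bid 3 instead: loses but pays 3, utility -3.
Since -3 > -8, bidding 3 is strictly better here, so truthful bidding is not dominant.

No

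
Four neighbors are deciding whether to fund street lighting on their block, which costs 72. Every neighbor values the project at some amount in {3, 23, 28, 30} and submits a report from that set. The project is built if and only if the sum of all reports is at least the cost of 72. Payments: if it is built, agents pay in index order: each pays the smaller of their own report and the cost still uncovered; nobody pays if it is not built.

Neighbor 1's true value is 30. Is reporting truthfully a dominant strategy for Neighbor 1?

Consider the case where Neighbor 2 reports 3, Neighbor 3 reports 23 and Neighbor 4 reports 23.
Truthful report 30: project built, pays 30, utility 30 - 30 = 0.
Report 23 instead: project built, pays 23, utility 30 - 23 = 7.
Since 7 > 0, reporting 23 is strictly better here, so truthful reporting is not dominant.

No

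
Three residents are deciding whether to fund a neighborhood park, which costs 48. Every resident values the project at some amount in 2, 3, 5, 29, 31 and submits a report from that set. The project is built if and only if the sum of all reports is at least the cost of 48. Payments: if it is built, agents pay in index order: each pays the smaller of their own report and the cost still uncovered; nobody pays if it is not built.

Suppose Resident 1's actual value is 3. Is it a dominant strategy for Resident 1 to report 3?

No

Consider the case where Resident 2 reports 29 and Resident 3 reports 29.
Truthful report 3: project built, pays 3, utility 3 - 3 = 0.
Report 2 instead: project built, pays 2, utility 3 - 2 = 1.
Since 1 > 0, reporting 2 is strictly better here, so truthful reporting is not dominant.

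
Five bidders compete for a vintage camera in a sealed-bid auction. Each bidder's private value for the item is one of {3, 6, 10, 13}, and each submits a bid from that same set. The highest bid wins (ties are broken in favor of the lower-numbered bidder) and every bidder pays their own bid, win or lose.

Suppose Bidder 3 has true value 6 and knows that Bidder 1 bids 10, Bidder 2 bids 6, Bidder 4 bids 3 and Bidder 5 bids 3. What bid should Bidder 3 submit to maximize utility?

3

Bid 3: loses but pays 3, utility -3.
Bid 6: loses but pays 6, utility -6.
Bid 10: loses but pays 10, utility -10.
Bid 13: wins, pays 13, utility 6 - 13 = -7.
The best choice is 3 with utility -3.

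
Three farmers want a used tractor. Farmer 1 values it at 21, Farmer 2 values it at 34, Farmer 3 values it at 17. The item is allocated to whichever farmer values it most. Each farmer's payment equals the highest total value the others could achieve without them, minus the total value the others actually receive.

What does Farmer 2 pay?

Farmer 2 has the highest value and receives the item.
Without Farmer 2, the item would go to the next-highest value, 21, so the others could achieve 21.
With Farmer 2 present and winning, the others receive nothing, so their total is 0.
Payment = 21 - 0 = 21.

21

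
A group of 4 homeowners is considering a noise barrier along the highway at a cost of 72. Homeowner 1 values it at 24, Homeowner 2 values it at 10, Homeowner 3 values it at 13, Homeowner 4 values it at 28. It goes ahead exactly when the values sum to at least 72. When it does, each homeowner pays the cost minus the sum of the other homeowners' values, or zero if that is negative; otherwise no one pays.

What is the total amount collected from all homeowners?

Total value 75 ≥ cost 72, so it is built.
Homeowner 1: others sum to 51; max(0, 72 - 51) = 21.
Homeowner 2: others sum to 65; max(0, 72 - 65) = 7.
Homeowner 3: others sum to 62; max(0, 72 - 62) = 10.
Homeowner 4: others sum to 47; max(0, 72 - 47) = 25.
Total collected = 21 + 7 + 10 + 25 = 63.

63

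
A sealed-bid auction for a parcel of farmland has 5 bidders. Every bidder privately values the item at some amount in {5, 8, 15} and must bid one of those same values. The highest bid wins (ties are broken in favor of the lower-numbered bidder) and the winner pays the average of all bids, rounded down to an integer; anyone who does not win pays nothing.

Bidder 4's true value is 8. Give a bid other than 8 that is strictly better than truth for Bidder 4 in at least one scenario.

Suppose Bidder 1 bids 5, Bidder 2 bids 5, Bidder 3 bids 8 and Bidder 5 bids 5.
Bid 8: loses, pays 0, utility 0.
Bid 15: wins, pays 7, utility 8 - 7 = 1.
So bidding 15 beats truth here (1 > 0).

15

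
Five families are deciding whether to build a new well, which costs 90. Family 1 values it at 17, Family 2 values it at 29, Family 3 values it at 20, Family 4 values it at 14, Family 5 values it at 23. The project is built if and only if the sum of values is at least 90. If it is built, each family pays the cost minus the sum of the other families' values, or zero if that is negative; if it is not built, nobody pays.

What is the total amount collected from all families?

38

Total value 103 ≥ cost 90, so it is built.
Family 1: others sum to 86; max(0, 90 - 86) = 4.
Family 2: others sum to 74; max(0, 90 - 74) = 16.
Family 3: others sum to 83; max(0, 90 - 83) = 7.
Family 4: others sum to 89; max(0, 90 - 89) = 1.
Family 5: others sum to 80; max(0, 90 - 80) = 10.
Total collected = 4 + 16 + 7 + 1 + 10 = 38.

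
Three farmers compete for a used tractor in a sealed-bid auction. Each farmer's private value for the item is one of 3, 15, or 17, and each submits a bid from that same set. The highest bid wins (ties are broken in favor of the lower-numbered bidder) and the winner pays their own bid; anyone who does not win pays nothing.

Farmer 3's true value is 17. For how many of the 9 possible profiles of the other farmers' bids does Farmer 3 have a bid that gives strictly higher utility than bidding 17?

Others bid (3, 3): truth gives 0; bid 15 gives 2 > 0. Violating.
Others bid (3, 15): truth gives 0; no alternative beats it.
Others bid (3, 17): truth gives 0; no alternative beats it.
(Checking all 9 profiles: 1 has a profitable deviation, 8 do not.)

1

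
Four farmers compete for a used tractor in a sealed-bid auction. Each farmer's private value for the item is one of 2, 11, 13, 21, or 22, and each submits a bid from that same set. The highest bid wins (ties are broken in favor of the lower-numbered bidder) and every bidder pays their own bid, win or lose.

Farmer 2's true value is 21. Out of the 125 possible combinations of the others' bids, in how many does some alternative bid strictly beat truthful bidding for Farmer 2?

95

Others bid (2, 2, 2): truth gives 0; bid 11 gives 10 > 0. Violating.
Others bid (2, 2, 11): truth gives 0; bid 11 gives 10 > 0. Violating.
Others bid (2, 2, 13): truth gives 0; bid 13 gives 8 > 0. Violating.
Others bid (2, 2, 22): truth gives -21; bid 22 gives -1 > -21. Violating.
Others bid (2, 2, 21): truth gives 0; no alternative beats it.
Others bid (2, 11, 21): truth gives 0; no alternative beats it.
(Checking all 125 profiles: 95 have a profitable deviation, 30 do not.)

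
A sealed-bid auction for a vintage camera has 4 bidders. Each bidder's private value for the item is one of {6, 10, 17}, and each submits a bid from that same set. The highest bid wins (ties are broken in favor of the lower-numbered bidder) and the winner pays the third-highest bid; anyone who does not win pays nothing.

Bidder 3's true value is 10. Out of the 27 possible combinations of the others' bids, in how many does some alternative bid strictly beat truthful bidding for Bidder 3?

Others bid (6, 6, 17): truth gives 0; bid 17 gives 4 > 0. Violating.
Others bid (6, 10, 6): truth gives 0; bid 17 gives 4 > 0. Violating.
Others bid (10, 6, 6): truth gives 0; bid 17 gives 4 > 0. Violating.
Others bid (6, 6, 6): truth gives 4; no alternative beats it.
Others bid (6, 6, 10): truth gives 4; no alternative beats it.
(Checking all 27 profiles: 3 have a profitable deviation, 24 do not.)

3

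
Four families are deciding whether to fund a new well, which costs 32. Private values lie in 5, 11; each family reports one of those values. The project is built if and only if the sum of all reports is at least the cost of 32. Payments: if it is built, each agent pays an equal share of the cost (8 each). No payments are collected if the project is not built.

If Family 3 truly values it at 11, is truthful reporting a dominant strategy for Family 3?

Yes

Check each profile of the others' reports and compare truth against every alternative report.
Others report (5, 5, 11): truth gives 3, best alternative gives 0.
Others report (5, 11, 5): truth gives 3, best alternative gives 0.
Others report (11, 5, 5): truth gives 3, best alternative gives 0.
Others report (5, 11, 11): truth gives 3, best alternative gives 3.
Others report (11, 5, 11): truth gives 3, best alternative gives 3.
Others report (11, 11, 5): truth gives 3, best alternative gives 3.
(Remaining 2 profiles checked similarly; truth is weakly best in each.)
In every case the truthful report is at least as good as any alternative, so it is a dominant strategy.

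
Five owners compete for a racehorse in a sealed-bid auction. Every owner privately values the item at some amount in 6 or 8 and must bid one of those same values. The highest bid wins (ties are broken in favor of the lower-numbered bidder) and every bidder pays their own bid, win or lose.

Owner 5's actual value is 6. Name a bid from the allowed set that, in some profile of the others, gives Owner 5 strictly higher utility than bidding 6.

Suppose Owner 1 bids 6, Owner 2 bids 6, Owner 3 bids 6 and Owner 4 bids 6.
Bid 6: loses but pays 6, utility -6.
Bid 8: wins, pays 8, utility 6 - 8 = -2.
So bidding 8 beats truth here (-2 > -6).

8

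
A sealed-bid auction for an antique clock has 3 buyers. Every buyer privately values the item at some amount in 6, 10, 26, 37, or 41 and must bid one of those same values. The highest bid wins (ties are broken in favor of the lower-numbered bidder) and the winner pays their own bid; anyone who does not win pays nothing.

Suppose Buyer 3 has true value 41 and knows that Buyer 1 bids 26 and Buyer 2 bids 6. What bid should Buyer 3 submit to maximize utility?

Bid 6: loses, pays 0, utility 0.
Bid 10: loses, pays 0, utility 0.
Bid 26: loses, pays 0, utility 0.
Bid 37: wins, pays 37, utility 41 - 37 = 4.
Bid 41: wins, pays 41, utility 41 - 41 = 0.
The best choice is 37 with utility 4.

37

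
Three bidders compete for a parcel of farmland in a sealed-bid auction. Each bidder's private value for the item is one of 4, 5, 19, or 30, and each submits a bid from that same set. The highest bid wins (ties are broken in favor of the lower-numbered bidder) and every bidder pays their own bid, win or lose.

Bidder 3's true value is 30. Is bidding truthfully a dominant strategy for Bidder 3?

No

Consider the case where Bidder 1 bids 4 and Bidder 2 bids 4.
Truthful bid 30: wins, pays 30, utility 30 - 30 = 0.
Bid 5 instead: wins, pays 5, utility 30 - 5 = 25.
Since 25 > 0, bidding 5 is strictly better here, so truthful bidding is not dominant.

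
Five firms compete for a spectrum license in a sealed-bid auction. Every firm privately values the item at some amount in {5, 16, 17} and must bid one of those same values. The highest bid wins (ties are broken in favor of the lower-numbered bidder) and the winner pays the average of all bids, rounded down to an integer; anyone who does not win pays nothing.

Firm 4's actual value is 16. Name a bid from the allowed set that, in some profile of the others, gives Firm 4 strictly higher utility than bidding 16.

Suppose Firm 1 bids 5, Firm 2 bids 5, Firm 3 bids 5 and Firm 5 bids 17.
Bid 16: loses, pays 0, utility 0.
Bid 17: wins, pays 9, utility 16 - 9 = 7.
So bidding 17 beats truth here (7 > 0).

17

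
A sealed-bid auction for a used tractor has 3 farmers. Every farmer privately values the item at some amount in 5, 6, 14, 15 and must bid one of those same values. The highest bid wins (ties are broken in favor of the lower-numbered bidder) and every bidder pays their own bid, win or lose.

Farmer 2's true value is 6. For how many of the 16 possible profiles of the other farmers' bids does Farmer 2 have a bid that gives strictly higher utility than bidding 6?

14

Others bid (5, 14): truth gives -6; bid 5 gives -5 > -6. Violating.
Others bid (5, 15): truth gives -6; bid 5 gives -5 > -6. Violating.
Others bid (6, 5): truth gives -6; bid 5 gives -5 > -6. Violating.
Others bid (6, 6): truth gives -6; bid 5 gives -5 > -6. Violating.
Others bid (5, 5): truth gives 0; no alternative beats it.
Others bid (5, 6): truth gives 0; no alternative beats it.
(Checking all 16 profiles: 14 have a profitable deviation, 2 do not.)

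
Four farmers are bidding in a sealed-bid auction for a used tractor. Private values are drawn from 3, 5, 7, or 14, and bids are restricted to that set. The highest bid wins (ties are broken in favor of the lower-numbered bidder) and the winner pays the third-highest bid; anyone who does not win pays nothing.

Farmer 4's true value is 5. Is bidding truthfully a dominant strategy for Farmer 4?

Consider the case where Farmer 1 bids 3, Farmer 2 bids 3 and Farmer 3 bids 5.
Truthful bid 5: loses, pays 0, utility 0.
Bid 7 instead: wins, pays 3, utility 5 - 3 = 2.
Since 2 > 0, bidding 7 is strictly better here, so truthful bidding is not dominant.

No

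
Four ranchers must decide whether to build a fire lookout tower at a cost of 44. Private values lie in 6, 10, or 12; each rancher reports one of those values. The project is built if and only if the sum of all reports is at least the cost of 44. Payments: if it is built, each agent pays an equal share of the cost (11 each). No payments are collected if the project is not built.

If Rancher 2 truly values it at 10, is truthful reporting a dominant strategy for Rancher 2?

No

Consider the case where Rancher 1 reports 10, Rancher 3 reports 12 and Rancher 4 reports 12.
Truthful report 10: project built, pays 11, utility 10 - 11 = -1.
Report 6 instead: project not built, utility 0.
Since 0 > -1, reporting 6 is strictly better here, so truthful reporting is not dominant.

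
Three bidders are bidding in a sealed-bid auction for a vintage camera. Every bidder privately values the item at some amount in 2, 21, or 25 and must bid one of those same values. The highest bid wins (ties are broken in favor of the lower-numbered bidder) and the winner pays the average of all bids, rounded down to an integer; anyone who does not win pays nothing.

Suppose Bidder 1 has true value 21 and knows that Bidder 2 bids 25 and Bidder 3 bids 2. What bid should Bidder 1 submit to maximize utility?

Bid 2: loses, pays 0, utility 0.
Bid 21: loses, pays 0, utility 0.
Bid 25: wins, pays 17, utility 21 - 17 = 4.
The best choice is 25 with utility 4.

25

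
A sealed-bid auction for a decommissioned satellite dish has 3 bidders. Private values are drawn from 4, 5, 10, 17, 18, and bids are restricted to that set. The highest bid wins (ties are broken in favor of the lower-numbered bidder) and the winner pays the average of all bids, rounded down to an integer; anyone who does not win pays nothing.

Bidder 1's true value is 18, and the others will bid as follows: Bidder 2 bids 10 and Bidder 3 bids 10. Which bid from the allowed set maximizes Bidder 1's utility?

10

Bid 4: loses, pays 0, utility 0.
Bid 5: loses, pays 0, utility 0.
Bid 10: wins, pays 10, utility 18 - 10 = 8.
Bid 17: wins, pays 12, utility 18 - 12 = 6.
Bid 18: wins, pays 12, utility 18 - 12 = 6.
The best choice is 10 with utility 8.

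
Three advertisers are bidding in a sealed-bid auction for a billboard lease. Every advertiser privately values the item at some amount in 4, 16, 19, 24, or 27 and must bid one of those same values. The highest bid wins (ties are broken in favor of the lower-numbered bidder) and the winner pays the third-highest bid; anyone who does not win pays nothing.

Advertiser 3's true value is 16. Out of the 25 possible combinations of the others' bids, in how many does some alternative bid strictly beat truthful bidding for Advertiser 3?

Others bid (4, 16): truth gives 0; bid 19 gives 12 > 0. Violating.
Others bid (4, 19): truth gives 0; bid 24 gives 12 > 0. Violating.
Others bid (4, 24): truth gives 0; bid 27 gives 12 > 0. Violating.
Others bid (16, 4): truth gives 0; bid 19 gives 12 > 0. Violating.
Others bid (4, 4): truth gives 12; no alternative beats it.
Others bid (4, 27): truth gives 0; no alternative beats it.
(Checking all 25 profiles: 6 have a profitable deviation, 19 do not.)

6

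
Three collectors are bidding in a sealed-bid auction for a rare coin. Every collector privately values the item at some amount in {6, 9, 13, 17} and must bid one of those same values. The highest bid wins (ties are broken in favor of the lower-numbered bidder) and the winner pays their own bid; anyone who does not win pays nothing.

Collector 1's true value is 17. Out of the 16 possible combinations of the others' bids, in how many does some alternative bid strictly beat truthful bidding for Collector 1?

9

Others bid (6, 6): truth gives 0; bid 6 gives 11 > 0. Violating.
Others bid (6, 9): truth gives 0; bid 9 gives 8 > 0. Violating.
Others bid (6, 13): truth gives 0; bid 13 gives 4 > 0. Violating.
Others bid (9, 6): truth gives 0; bid 9 gives 8 > 0. Violating.
Others bid (6, 17): truth gives 0; no alternative beats it.
Others bid (9, 17): truth gives 0; no alternative beats it.
(Checking all 16 profiles: 9 have a profitable deviation, 7 do not.)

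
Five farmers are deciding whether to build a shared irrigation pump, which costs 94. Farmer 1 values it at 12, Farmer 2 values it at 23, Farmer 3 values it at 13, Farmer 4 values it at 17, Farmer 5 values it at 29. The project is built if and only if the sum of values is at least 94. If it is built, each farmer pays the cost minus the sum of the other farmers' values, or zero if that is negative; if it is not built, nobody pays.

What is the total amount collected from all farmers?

94

Total value 94 ≥ cost 94, so it is built.
Farmer 1: others sum to 82; max(0, 94 - 82) = 12.
Farmer 2: others sum to 71; max(0, 94 - 71) = 23.
Farmer 3: others sum to 81; max(0, 94 - 81) = 13.
Farmer 4: others sum to 77; max(0, 94 - 77) = 17.
Farmer 5: others sum to 65; max(0, 94 - 65) = 29.
Total collected = 12 + 23 + 13 + 17 + 29 = 94.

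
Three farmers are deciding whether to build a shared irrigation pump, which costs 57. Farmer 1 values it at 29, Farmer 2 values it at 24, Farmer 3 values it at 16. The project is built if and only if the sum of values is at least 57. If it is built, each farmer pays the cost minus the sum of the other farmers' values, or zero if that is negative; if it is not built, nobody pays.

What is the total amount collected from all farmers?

33

Total value 69 ≥ cost 57, so it is built.
Farmer 1: others sum to 40; max(0, 57 - 40) = 17.
Farmer 2: others sum to 45; max(0, 57 - 45) = 12.
Farmer 3: others sum to 53; max(0, 57 - 53) = 4.
Total collected = 17 + 12 + 4 = 33.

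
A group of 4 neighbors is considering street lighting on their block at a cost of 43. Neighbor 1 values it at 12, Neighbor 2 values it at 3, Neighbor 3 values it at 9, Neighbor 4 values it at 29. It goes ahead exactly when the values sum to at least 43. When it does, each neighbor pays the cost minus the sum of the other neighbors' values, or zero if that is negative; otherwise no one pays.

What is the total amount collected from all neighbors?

21

Total value 53 ≥ cost 43, so it is built.
Neighbor 1: others sum to 41; max(0, 43 - 41) = 2.
Neighbor 2: others sum to 50; max(0, 43 - 50) = 0.
Neighbor 3: others sum to 44; max(0, 43 - 44) = 0.
Neighbor 4: others sum to 24; max(0, 43 - 24) = 19.
Total collected = 2 + 0 + 0 + 19 = 21.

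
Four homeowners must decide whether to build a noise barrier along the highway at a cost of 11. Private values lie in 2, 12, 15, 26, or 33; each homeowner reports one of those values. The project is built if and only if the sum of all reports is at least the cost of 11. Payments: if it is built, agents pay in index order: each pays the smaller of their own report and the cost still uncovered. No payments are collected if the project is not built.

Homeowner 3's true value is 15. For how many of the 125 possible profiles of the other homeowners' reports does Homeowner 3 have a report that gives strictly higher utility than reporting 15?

Others report (2, 2, 12): truth gives 8; report 2 gives 13 > 8. Violating.
Others report (2, 2, 15): truth gives 8; report 2 gives 13 > 8. Violating.
Others report (2, 2, 26): truth gives 8; report 2 gives 13 > 8. Violating.
Others report (2, 2, 33): truth gives 8; report 2 gives 13 > 8. Violating.
Others report (2, 2, 2): truth gives 8; no alternative beats it.
Others report (2, 12, 2): truth gives 15; no alternative beats it.
(Checking all 125 profiles: 4 have a profitable deviation, 121 do not.)

4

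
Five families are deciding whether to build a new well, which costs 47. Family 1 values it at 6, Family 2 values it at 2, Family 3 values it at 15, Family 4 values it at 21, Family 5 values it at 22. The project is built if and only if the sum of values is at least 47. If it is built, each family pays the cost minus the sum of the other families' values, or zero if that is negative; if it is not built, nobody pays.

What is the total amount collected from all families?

Total value 66 ≥ cost 47, so it is built.
Family 1: others sum to 60; max(0, 47 - 60) = 0.
Family 2: others sum to 64; max(0, 47 - 64) = 0.
Family 3: others sum to 51; max(0, 47 - 51) = 0.
Family 4: others sum to 45; max(0, 47 - 45) = 2.
Family 5: others sum to 44; max(0, 47 - 44) = 3.
Total collected = 0 + 0 + 0 + 2 + 3 = 5.

5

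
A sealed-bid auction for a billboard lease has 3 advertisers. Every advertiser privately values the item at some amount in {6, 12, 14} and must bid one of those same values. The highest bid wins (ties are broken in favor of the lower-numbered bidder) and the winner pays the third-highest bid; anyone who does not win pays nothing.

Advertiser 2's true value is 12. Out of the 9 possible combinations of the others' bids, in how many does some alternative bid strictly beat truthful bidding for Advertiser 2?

2

Others bid (6, 14): truth gives 0; bid 14 gives 6 > 0. Violating.
Others bid (12, 6): truth gives 0; bid 14 gives 6 > 0. Violating.
Others bid (6, 6): truth gives 6; no alternative beats it.
Others bid (6, 12): truth gives 6; no alternative beats it.
(Checking all 9 profiles: 2 have a profitable deviation, 7 do not.)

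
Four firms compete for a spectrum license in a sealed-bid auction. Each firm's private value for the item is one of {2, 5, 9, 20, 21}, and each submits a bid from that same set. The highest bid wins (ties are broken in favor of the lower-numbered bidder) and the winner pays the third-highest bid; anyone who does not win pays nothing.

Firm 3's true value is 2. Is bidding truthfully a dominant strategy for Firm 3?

Yes

Check each profile of the others' bids and compare truth against every alternative bid.
Others bid (2, 2, 2): truth gives 0, best alternative gives 0.
Others bid (2, 2, 5): truth gives 0, best alternative gives 0.
Others bid (2, 2, 9): truth gives 0, best alternative gives 0.
Others bid (2, 2, 20): truth gives 0, best alternative gives 0.
Others bid (2, 2, 21): truth gives 0, best alternative gives 0.
Others bid (2, 5, 2): truth gives 0, best alternative gives 0.
(Remaining 119 profiles checked similarly; truth is weakly best in each.)
In every case the truthful bid is at least as good as any alternative, so it is a dominant strategy.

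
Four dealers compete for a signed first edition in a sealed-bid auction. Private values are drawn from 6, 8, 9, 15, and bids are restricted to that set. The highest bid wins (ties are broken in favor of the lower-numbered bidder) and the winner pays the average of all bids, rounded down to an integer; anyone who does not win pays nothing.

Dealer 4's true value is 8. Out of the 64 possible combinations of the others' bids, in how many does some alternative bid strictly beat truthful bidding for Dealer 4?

Others bid (6, 6, 8): truth gives 0; bid 9 gives 1 > 0. Violating.
Others bid (6, 8, 6): truth gives 0; bid 9 gives 1 > 0. Violating.
Others bid (6, 8, 8): truth gives 0; bid 9 gives 1 > 0. Violating.
Others bid (8, 6, 6): truth gives 0; bid 9 gives 1 > 0. Violating.
Others bid (6, 6, 6): truth gives 2; no alternative beats it.
Others bid (6, 6, 9): truth gives 0; no alternative beats it.
(Checking all 64 profiles: 6 have a profitable deviation, 58 do not.)

6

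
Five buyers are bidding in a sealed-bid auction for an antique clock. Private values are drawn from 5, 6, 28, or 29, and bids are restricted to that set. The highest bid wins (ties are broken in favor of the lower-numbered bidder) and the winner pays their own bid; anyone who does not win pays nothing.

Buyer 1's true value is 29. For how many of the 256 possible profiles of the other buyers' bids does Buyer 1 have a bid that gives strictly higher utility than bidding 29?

81

Others bid (5, 5, 5, 5): truth gives 0; bid 5 gives 24 > 0. Violating.
Others bid (5, 5, 5, 6): truth gives 0; bid 6 gives 23 > 0. Violating.
Others bid (5, 5, 5, 28): truth gives 0; bid 28 gives 1 > 0. Violating.
Others bid (5, 5, 6, 5): truth gives 0; bid 6 gives 23 > 0. Violating.
Others bid (5, 5, 5, 29): truth gives 0; no alternative beats it.
Others bid (5, 5, 6, 29): truth gives 0; no alternative beats it.
(Checking all 256 profiles: 81 have a profitable deviation, 175 do not.)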